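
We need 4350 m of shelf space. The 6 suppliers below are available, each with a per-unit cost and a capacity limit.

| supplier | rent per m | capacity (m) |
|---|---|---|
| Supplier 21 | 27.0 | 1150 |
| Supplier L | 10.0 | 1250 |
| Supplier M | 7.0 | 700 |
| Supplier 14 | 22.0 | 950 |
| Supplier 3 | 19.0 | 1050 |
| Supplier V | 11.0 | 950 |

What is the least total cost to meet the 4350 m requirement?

Fill from the cheapest supplier first.
Supplier M at 7.0: take all 700 m ; 3650 still needed.
Supplier L at 10.0: take all 1250 m ; 2400 still needed.
Supplier V (11.0): use full 950 ; 1450 m to go.
Take 1050 from Supplier 3 at 19.0 ; need 400 more.
Supplier 14 at 22.0: take 400 of its 950 ; requirement met.
Supplier 21: unused.
Cost = 700×7.0 + 1250×10.0 + 950×11.0 + 1050×19.0 + 400×22.0 = 56600.

56600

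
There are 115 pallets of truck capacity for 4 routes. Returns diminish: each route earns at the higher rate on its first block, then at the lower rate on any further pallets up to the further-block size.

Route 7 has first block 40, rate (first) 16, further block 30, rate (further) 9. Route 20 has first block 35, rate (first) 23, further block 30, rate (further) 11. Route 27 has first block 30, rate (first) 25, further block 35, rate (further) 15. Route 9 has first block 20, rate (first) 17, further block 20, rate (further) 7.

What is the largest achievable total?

Rank every tier by rate: Route 27/first 25 > Route 20/first 23 > Route 9/first 17 > Route 7/first 16 > Route 27/second 15 > Route 20/second 11 > Route 7/second 9 > Route 9/second 7.
Fill Route 27 first block (30 at 25) → 85 left.
Fill Route 20 first block (35 at 23) → 50 left.
Route 9/first (17): +20 → 30 left.
Route 7/first: +30 of 40 at 16; pool empty.
Total = 25×30 + 23×35 + 17×20 + 16×30 = 2375.

2375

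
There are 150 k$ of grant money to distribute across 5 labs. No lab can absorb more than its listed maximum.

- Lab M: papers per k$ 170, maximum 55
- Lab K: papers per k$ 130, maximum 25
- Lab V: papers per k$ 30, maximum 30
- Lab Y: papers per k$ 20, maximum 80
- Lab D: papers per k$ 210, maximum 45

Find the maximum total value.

22800

Rank by papers per k$: Lab D 210 > Lab M 170 > Lab K 130 > Lab V 30 > Lab Y 20.
Lab D: +45 to 45 (cap) → 105 left.
Lab M takes 55 to reach its cap of 55 → 50 left.
Give Lab K 25 to hit its cap of 25 → 25 left.
Lab V: +25 (room for 30) → 25. Pool exhausted.
Total = 170×55 + 130×25 + 30×25 + 210×45 = 22800.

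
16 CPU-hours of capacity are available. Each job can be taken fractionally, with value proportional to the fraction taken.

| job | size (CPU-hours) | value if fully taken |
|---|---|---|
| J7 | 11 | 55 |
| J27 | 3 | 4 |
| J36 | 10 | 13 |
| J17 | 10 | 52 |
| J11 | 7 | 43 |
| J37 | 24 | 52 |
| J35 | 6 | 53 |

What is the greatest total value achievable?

Best value per unit of size first: J35 53/6≈8.83, J11 43/7≈6.14, J17 52/10≈5.2, J7 55/11≈5, J37 52/24≈2.17, J27 4/3≈1.33, J36 13/10≈1.3.
J35: take in full, 6 CPU-hours for value 53 ; 10 left.
Take all of J11 (7 CPU-hours, value 43) ; 3 CPU-hours left.
3 CPU-hours left: a 3/10 share of J17 gives 52×3/10 = 15.6.
Total value = 111.6.

111.6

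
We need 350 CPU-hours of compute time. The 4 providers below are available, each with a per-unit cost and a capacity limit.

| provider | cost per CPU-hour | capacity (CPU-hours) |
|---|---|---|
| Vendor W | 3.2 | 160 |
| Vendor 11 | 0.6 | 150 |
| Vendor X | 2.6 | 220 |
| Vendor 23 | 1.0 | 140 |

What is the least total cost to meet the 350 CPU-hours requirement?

Cheapest first:
Vendor 11 (0.6): use full 150 ; 200 CPU-hours to go.
Vendor 23 (1.0): use full 140 ; 60 CPU-hours to go.
Take 60 from Vendor X at 2.6 to finish.
Vendor W: unused.
Cost = 150×0.6 + 140×1.0 + 60×2.6 = 386.

386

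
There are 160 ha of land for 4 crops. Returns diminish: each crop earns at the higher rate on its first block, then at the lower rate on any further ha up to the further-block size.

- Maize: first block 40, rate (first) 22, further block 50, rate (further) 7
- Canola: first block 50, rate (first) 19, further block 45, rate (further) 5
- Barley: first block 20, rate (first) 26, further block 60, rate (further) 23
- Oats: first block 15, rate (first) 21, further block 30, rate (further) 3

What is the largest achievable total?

Rank every tier by rate: Barley/T1 26 > Barley/T2 23 > Maize/T1 22 > Oats/T1 21 > Canola/T1 19 > Maize/T2 7 > Canola/T2 5 > Oats/T2 3.
Fill Barley T1 block (20 at 26) → 140 left.
Barley/T2 (23): +60 → 80 left.
Maize T1 at 22: fill all 40 → 40 left.
Fill Oats T1 block (15 at 21) → 25 left.
Canola/T1: +25 of 50 at 19; pool empty.
Total = 26×20 + 23×60 + 22×40 + 21×15 + 19×25 = 3570.

3570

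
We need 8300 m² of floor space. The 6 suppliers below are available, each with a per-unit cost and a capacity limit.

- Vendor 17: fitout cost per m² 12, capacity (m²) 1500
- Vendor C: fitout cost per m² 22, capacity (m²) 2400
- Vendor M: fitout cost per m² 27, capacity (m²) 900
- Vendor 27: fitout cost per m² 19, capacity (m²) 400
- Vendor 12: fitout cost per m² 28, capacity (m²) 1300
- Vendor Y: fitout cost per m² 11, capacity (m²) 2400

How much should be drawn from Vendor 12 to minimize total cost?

700

Cheapest first:
Vendor Y (11): use full 2400 → 5900 m² to go.
Vendor 17 at 12: take all 1500 m² → 4400 still needed.
Take 400 from Vendor 27 at 19 → need 4000 more.
Vendor C at 22: take all 2400 m² → 1600 still needed.
Take 900 from Vendor M at 27 → need 700 more.
Vendor 12 at 28: take 700 of its 1300 → requirement met.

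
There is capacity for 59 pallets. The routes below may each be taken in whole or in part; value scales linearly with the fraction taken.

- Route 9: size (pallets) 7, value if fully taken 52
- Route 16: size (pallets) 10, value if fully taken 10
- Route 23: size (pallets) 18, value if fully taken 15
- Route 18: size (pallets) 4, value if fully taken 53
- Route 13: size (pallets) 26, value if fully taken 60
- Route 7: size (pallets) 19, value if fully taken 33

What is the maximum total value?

201

Rank by value-to-size ratio: Route 18 53/4≈13.2, Route 9 52/7≈7.43, Route 13 60/26≈2.31, Route 7 33/19≈1.74, Route 16 10/10≈1, Route 23 15/18≈0.833.
Route 18: take in full, 4 pallets for value 53 ; 55 left.
Route 9: take in full, 7 pallets for value 52 ; 48 left.
Take all of Route 13 (26 pallets, value 60) ; 22 pallets left.
Route 7: take in full, 19 pallets for value 33 ; 3 left.
Only 3 pallets remain; take 3/10 of Route 16 for value 10×3/10 = 3.
Total value = 201.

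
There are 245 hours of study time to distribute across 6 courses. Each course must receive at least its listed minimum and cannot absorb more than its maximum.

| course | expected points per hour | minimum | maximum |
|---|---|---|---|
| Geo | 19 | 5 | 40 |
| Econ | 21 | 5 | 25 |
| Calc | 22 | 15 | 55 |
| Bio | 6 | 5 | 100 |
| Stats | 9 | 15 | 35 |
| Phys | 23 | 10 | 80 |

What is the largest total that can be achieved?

4710

Meeting every minimum uses 5+5+15+5+15+10 = 55 hours, leaving 190.
Order the courses by expected points per hour: Phys 23 > Calc 22 > Econ 21 > Geo 19 > Stats 9 > Bio 6.
Give Phys 70 more to hit its cap of 80 ; 120 left.
Calc: +40 to 55 (cap) ; 80 left.
Econ: +20 to 25 (cap) ; 60 left.
Geo: +35 to 40 (cap) ; 25 left.
Stats: +20 to 35 (cap) ; 5 left.
Bio: +5 (room for 95) → 10. Pool exhausted.
Total = 19×40 + 21×25 + 22×55 + 6×10 + 9×35 + 23×80 = 4710.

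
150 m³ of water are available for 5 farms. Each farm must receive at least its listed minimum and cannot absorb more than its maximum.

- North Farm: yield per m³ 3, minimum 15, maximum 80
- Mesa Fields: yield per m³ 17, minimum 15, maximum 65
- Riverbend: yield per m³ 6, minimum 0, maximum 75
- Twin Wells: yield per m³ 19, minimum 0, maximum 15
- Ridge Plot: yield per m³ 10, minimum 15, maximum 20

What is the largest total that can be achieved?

1845

Meeting every minimum uses 15+15+0+0+15 = 45 m³, leaving 105.
Order the farms by yield per m³: Twin Wells 19 > Mesa Fields 17 > Ridge Plot 10 > Riverbend 6 > North Farm 3.
Twin Wells: +15 to 15 (cap) ; 90 left.
Mesa Fields takes 50 more to reach its cap of 65 ; 40 left.
Give Ridge Plot 5 more to hit its cap of 20 ; 35 left.
Riverbend has room for 75 more but only 35 remain, so it gets 35.
Total = 3×15 + 17×65 + 6×35 + 19×15 + 10×20 = 1845.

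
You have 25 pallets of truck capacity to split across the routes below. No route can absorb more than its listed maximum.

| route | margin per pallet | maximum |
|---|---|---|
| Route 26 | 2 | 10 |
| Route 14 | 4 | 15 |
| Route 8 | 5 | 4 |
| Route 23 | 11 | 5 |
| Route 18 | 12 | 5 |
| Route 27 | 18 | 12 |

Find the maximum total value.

346

Order the routes by margin per pallet: Route 27 18 > Route 18 12 > Route 23 11 > Route 8 5 > Route 14 4 > Route 26 2.
Route 27: +12 to 12 (cap) — 13 left.
Give Route 18 5 to hit its cap of 5 — 8 left.
Route 23: +5 to 5 (cap) — 3 left.
Route 8: +3 (room for 4) → 3. Pool exhausted.
Total = 5×3 + 11×5 + 12×5 + 18×12 = 346.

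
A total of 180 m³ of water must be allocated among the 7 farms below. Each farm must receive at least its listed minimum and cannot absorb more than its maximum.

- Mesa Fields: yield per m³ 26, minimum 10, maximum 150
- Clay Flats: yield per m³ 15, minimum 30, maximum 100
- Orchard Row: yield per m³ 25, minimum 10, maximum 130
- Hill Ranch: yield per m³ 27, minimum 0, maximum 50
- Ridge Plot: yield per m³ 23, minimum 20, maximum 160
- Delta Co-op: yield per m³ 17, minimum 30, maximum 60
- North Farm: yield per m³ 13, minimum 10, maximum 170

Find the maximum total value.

3930

Meeting every minimum uses 10+30+10+0+20+30+10 = 110 m³, leaving 70.
Rank by yield per m³: Hill Ranch 27 > Mesa Fields 26 > Orchard Row 25 > Ridge Plot 23 > Delta Co-op 17 > Clay Flats 15 > North Farm 13.
Give Hill Ranch 50 more to hit its cap of 50 — 20 left.
Mesa Fields has room for 140 more but only 20 remain, so it gets 30.
Total = 26×30 + 15×30 + 25×10 + 27×50 + 23×20 + 17×30 + 13×10 = 3930.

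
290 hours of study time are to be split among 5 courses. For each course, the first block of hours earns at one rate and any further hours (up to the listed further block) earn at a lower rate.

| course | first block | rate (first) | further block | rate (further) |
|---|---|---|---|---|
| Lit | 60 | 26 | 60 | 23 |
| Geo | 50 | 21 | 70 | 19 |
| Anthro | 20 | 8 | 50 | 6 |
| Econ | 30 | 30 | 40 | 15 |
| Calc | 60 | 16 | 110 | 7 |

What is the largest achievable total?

Order all 10 blocks by rate: Econ/first 30 > Lit/first 26 > Lit/second 23 > Geo/first 21 > Geo/second 19 > Calc/first 16 > Econ/second 15 > Anthro/first 8 > Calc/second 7 > Anthro/second 6.
Fill Econ first block (30 at 30) → 260 left.
Lit/first (26): +60 → 200 left.
Fill Lit second block (60 at 23) → 140 left.
Geo/first (21): +50 → 90 left.
Fill Geo second block (70 at 19) → 20 left.
20 remain; put them into Calc first at 16.
Total = 30×30 + 26×60 + 23×60 + 21×50 + 19×70 + 16×20 = 6540.

6540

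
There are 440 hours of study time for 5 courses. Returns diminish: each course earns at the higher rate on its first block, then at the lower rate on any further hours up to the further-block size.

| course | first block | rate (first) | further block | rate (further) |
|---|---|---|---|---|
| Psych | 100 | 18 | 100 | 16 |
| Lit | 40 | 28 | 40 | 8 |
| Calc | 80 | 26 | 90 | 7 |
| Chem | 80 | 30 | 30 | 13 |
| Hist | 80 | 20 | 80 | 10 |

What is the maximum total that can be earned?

9960

Rank every tier by rate: Chem/first 30 > Lit/first 28 > Calc/first 26 > Hist/first 20 > Psych/first 18 > Psych/second 16 > Chem/second 13 > Hist/second 10 > Lit/second 8 > Calc/second 7.
Chem first at 30: fill all 80 ; 360 left.
Lit first at 28: fill all 40 ; 320 left.
Calc first at 26: fill all 80 ; 240 left.
Hist/first (20): +80 ; 160 left.
Fill Psych first block (100 at 18) ; 60 left.
Psych second at 16: only 60 left, fill 60.
Total = 30×80 + 28×40 + 26×80 + 20×80 + 18×100 + 16×60 = 9960.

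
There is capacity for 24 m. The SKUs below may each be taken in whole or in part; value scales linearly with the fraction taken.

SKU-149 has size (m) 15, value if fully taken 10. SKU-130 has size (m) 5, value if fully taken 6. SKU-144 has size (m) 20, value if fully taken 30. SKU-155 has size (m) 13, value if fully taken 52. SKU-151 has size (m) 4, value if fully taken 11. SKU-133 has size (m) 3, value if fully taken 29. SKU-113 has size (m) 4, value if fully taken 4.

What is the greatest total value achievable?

98

Rank by value-to-size ratio: SKU-133 29/3≈9.67, SKU-155 52/13≈4, SKU-151 11/4≈2.75, SKU-144 30/20≈1.5, SKU-130 6/5≈1.2, SKU-113 4/4≈1, SKU-149 10/15≈0.667.
Take all of SKU-133 (3 m, value 29) → 21 m left.
Take all of SKU-155 (13 m, value 52) → 8 m left.
All 4 m of SKU-151 fit (value 11) → 4 remain.
Fill the last 4 m with part of SKU-144: 4/20 of it earns 6.
Total value = 98.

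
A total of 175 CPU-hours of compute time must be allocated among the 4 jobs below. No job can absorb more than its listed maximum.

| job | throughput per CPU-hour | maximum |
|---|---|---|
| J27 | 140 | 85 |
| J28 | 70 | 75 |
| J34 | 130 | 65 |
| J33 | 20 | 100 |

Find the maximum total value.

Highest throughput per CPU-hour first: J27 140 > J34 130 > J28 70 > J33 20.
J27 takes 85 to reach its cap of 85 — 90 left.
J34: +65 to 65 (cap) — 25 left.
J28 has room for 75 but only 25 remain, so it gets 25.
Total = 140×85 + 70×25 + 130×65 = 22100.

22100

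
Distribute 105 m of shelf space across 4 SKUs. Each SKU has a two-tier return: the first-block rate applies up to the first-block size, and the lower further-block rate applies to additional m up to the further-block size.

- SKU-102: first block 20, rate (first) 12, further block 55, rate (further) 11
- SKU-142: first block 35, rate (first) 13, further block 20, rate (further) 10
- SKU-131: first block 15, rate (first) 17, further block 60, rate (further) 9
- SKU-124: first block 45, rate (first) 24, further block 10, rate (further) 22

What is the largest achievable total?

2010

Treat each block as its own option and order by rate: SKU-124/T1 24 > SKU-124/T2 22 > SKU-131/T1 17 > SKU-142/T1 13 > SKU-102/T1 12 > SKU-102/T2 11 > SKU-142/T2 10 > SKU-131/T2 9.
SKU-124 T1 at 24: fill all 45 ; 60 left.
SKU-124/T2 (22): +10 ; 50 left.
Fill SKU-131 T1 block (15 at 17) ; 35 left.
SKU-142 T1 at 13: fill all 35 ; 0 left.
Total = 24×45 + 22×10 + 17×15 + 13×35 = 2010.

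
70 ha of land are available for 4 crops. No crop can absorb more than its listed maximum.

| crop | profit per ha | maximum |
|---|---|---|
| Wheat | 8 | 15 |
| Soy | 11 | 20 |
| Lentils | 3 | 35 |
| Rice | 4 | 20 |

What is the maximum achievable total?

465

Rank by profit per ha: Soy 11 > Wheat 8 > Rice 4 > Lentils 3.
Soy takes 20 to reach its cap of 20 → 50 left.
Wheat takes 15 to reach its cap of 15 → 35 left.
Rice: +20 to 20 (cap) → 15 left.
Lentils: +15 (room for 35) → 15. Pool exhausted.
Total = 8×15 + 11×20 + 3×15 + 4×20 = 465.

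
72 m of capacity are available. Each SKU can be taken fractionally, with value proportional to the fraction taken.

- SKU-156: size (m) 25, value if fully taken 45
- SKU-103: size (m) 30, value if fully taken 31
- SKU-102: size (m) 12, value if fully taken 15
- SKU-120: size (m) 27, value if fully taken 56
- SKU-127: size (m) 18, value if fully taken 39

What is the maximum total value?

142.5

Best value per unit of size first: SKU-127 39/18≈2.17, SKU-120 56/27≈2.07, SKU-156 45/25≈1.8, SKU-102 15/12≈1.25, SKU-103 31/30≈1.03.
Take all of SKU-127 (18 m, value 39) ; 54 m left.
SKU-120: take in full, 27 m for value 56 ; 27 left.
Take all of SKU-156 (25 m, value 45) ; 2 m left.
2 m left: a 2/12 share of SKU-102 gives 15×2/12 = 2.5.
Total value = 142.5.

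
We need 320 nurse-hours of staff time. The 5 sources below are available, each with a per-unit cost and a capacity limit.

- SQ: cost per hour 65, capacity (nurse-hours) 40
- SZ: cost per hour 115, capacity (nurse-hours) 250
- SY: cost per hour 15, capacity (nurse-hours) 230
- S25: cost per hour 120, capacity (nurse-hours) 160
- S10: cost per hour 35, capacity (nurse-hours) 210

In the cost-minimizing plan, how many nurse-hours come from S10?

Use sources in increasing cost order.
SY (15): use full 230 → 90 nurse-hours to go.
S10 at 35: take 90 of its 210 → requirement met.
SQ, SZ, S25: unused.

90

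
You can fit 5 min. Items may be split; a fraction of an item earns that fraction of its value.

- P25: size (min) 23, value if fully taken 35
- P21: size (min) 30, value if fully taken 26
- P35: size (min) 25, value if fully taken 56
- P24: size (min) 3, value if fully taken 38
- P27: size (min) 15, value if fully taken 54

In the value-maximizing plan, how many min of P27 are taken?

Rank by value-to-size ratio: P24 38/3≈12.7, P27 54/15≈3.6, P35 56/25≈2.24, P25 35/23≈1.52, P21 26/30≈0.867.
Take all of P24 (3 min, value 38) — 2 min left.
2 min left: a 2/15 share of P27 gives 54×2/15 = 7.2.

2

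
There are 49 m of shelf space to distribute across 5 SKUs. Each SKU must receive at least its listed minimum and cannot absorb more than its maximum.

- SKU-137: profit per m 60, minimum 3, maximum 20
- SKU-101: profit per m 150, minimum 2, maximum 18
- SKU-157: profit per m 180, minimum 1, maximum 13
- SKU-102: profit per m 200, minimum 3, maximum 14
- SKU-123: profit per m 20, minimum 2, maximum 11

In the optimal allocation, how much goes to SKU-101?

17

Meeting every minimum uses 3+2+1+3+2 = 11 m, leaving 38.
Order the SKUs by profit per m: SKU-102 200 > SKU-157 180 > SKU-101 150 > SKU-137 60 > SKU-123 20.
Give SKU-102 11 more to hit its cap of 14 — 27 left.
SKU-157 takes 12 more to reach its cap of 13 — 15 left.
Only 15 left; SKU-101 takes them to reach 17.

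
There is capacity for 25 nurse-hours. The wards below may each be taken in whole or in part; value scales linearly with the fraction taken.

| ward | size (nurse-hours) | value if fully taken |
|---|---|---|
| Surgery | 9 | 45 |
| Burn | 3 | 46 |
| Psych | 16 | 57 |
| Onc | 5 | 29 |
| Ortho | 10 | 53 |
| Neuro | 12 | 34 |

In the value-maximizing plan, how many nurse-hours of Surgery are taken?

7

Sort by value density: Burn 46/3≈15.3, Onc 29/5≈5.8, Ortho 53/10≈5.3, Surgery 45/9≈5, Psych 57/16≈3.56, Neuro 34/12≈2.83.
Take all of Burn (3 nurse-hours, value 46) ; 22 nurse-hours left.
All 5 nurse-hours of Onc fit (value 29) ; 17 remain.
Ortho: take in full, 10 nurse-hours for value 53 ; 7 left.
Fill the last 7 nurse-hours with part of Surgery: 7/9 of it earns 35.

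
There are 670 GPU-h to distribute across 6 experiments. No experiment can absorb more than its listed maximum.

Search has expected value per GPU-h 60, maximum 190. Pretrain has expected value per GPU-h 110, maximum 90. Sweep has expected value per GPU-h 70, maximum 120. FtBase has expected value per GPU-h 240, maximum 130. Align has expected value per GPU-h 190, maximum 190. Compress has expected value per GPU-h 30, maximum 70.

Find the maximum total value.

94000

Rank by expected value per GPU-h: FtBase 240 > Align 190 > Pretrain 110 > Sweep 70 > Search 60 > Compress 30.
FtBase takes 130 to reach its cap of 130 → 540 left.
Align takes 190 to reach its cap of 190 → 350 left.
Pretrain: +90 to 90 (cap) → 260 left.
Sweep: +120 to 120 (cap) → 140 left.
Search has room for 190 but only 140 remain, so it gets 140.
Total = 60×140 + 110×90 + 70×120 + 240×130 + 190×190 = 94000.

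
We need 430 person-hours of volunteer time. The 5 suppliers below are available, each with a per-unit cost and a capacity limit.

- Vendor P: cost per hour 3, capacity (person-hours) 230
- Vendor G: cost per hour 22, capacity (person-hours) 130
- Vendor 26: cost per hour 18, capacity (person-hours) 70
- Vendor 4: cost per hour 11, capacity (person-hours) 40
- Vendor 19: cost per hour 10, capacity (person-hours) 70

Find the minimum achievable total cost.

3530

Fill from the cheapest supplier first.
Take 230 from Vendor P at 3 ; need 200 more.
Take 70 from Vendor 19 at 10 ; need 130 more.
Take 40 from Vendor 4 at 11 ; need 90 more.
Vendor 26 (18): use full 70 ; 20 person-hours to go.
Vendor G at 22: take 20 of its 130 ; requirement met.
Cost = 230×3 + 70×10 + 40×11 + 70×18 + 20×22 = 3530.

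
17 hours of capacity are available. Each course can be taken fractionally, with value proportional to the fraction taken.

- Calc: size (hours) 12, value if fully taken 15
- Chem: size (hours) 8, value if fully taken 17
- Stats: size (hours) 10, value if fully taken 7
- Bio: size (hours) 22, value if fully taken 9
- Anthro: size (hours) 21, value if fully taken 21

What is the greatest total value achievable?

28.25

Best value per unit of size first: Chem 17/8≈2.12, Calc 15/12≈1.25, Anthro 21/21≈1, Stats 7/10≈0.7, Bio 9/22≈0.409.
Take all of Chem (8 hours, value 17) → 9 hours left.
Only 9 hours remain; take 9/12 of Calc for value 15×9/12 = 11.25.
Total value = 28.25.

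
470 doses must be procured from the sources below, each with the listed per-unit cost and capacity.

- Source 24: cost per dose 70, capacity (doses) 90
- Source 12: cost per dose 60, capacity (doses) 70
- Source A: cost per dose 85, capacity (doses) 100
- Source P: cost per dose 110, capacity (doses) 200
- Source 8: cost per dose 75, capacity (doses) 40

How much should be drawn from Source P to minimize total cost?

170

Use sources in increasing cost order.
Source 12 (60): use full 70 — 400 doses to go.
Source 24 at 70: take all 90 doses — 310 still needed.
Take 40 from Source 8 at 75 — need 270 more.
Take 100 from Source A at 85 — need 170 more.
Source P (110): take the remaining 170 — done.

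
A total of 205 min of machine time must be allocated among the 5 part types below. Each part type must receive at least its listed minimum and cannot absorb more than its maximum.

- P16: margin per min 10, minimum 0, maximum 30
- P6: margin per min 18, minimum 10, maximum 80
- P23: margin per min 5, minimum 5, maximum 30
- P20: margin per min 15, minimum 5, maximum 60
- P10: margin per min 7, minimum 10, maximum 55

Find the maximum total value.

2875

Meeting every minimum uses 0+10+5+5+10 = 30 min, leaving 175.
Highest margin per min first: P6 18 > P20 15 > P16 10 > P10 7 > P23 5.
P6 takes 70 more to reach its cap of 80 — 105 left.
P20 takes 55 more to reach its cap of 60 — 50 left.
P16: +30 to 30 (cap) — 20 left.
P10 has room for 45 more but only 20 remain, so it gets 30.
Total = 10×30 + 18×80 + 5×5 + 15×60 + 7×30 = 2875.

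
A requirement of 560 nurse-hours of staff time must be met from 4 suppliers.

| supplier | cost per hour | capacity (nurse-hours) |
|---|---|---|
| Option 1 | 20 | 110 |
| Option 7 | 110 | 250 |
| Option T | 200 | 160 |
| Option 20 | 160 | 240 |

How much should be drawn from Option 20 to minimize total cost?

Fill from the cheapest supplier first.
Take 110 from Option 1 at 20 — need 450 more.
Option 7 (110): use full 250 — 200 nurse-hours to go.
Option 20 at 160: take 200 of its 240 — requirement met.
Option T: unused.

200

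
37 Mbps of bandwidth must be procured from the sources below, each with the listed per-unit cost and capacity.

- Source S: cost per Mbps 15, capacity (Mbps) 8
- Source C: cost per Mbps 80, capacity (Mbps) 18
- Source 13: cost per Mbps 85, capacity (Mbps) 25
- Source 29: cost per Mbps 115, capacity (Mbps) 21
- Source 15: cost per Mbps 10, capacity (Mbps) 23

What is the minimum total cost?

Cheapest first:
Source 15 at 10: take all 23 Mbps → 14 still needed.
Take 8 from Source S at 15 → need 6 more.
Take 6 from Source C at 80 to finish.
Source 13, Source 29: unused.
Cost = 23×10 + 8×15 + 6×80 = 830.

830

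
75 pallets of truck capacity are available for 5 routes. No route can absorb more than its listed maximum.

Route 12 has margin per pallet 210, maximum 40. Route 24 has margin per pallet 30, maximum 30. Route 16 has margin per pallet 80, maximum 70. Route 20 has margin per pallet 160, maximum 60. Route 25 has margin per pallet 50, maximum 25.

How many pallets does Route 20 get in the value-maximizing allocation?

Rank by margin per pallet: Route 12 210 > Route 20 160 > Route 16 80 > Route 25 50 > Route 24 30.
Give Route 12 40 to hit its cap of 40 ; 35 left.
Route 20 has room for 60 but only 35 remain, so it gets 35.

35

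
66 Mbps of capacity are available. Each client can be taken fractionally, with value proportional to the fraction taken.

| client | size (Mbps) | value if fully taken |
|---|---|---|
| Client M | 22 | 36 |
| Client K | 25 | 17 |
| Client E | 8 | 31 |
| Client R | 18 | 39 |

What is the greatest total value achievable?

Best value per unit of size first: Client E 31/8≈3.88, Client R 39/18≈2.17, Client M 36/22≈1.64, Client K 17/25≈0.68.
Client E: take in full, 8 Mbps for value 31 ; 58 left.
Take all of Client R (18 Mbps, value 39) ; 40 Mbps left.
Take all of Client M (22 Mbps, value 36) ; 18 Mbps left.
Fill the last 18 Mbps with part of Client K: 18/25 of it earns 12.24.
Total value = 118.24.

118.24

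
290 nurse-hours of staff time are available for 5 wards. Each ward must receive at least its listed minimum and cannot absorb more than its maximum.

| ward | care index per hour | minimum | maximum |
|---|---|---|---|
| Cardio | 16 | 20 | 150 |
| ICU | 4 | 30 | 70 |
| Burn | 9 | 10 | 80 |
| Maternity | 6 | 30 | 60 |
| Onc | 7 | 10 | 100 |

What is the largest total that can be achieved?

3400

Meeting every minimum uses 20+30+10+30+10 = 100 nurse-hours, leaving 190.
Rank by care index per hour: Cardio 16 > Burn 9 > Onc 7 > Maternity 6 > ICU 4.
Give Cardio 130 more to hit its cap of 150 → 60 left.
Only 60 left; Burn takes them to reach 70.
Total = 16×150 + 4×30 + 9×70 + 6×30 + 7×10 = 3400.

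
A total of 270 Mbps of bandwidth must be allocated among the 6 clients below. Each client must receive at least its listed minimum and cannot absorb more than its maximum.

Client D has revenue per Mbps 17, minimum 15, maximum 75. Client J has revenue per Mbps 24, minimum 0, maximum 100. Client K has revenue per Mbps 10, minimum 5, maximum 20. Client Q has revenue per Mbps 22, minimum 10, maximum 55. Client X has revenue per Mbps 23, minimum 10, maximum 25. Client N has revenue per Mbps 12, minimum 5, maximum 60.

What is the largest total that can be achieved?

Meeting every minimum uses 15+0+5+10+10+5 = 45 Mbps, leaving 225.
Highest revenue per Mbps first: Client J 24 > Client X 23 > Client Q 22 > Client D 17 > Client N 12 > Client K 10.
Client J takes 100 more to reach its cap of 100 ; 125 left.
Client X: +15 to 25 (cap) ; 110 left.
Client Q takes 45 more to reach its cap of 55 ; 65 left.
Client D takes 60 more to reach its cap of 75 ; 5 left.
Client N has room for 55 more but only 5 remain, so it gets 10.
Total = 17×75 + 24×100 + 10×5 + 22×55 + 23×25 + 12×10 = 5630.

5630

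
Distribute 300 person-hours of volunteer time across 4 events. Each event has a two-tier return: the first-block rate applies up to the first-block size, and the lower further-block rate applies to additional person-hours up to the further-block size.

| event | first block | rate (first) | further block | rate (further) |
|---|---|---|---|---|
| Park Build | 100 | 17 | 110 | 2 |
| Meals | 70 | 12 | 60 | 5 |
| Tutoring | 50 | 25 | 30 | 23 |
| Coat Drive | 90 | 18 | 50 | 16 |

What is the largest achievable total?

5740

Treat each block as its own option and order by rate: Tutoring/tier1 25 > Tutoring/tier2 23 > Coat Drive/tier1 18 > Park Build/tier1 17 > Coat Drive/tier2 16 > Meals/tier1 12 > Meals/tier2 5 > Park Build/tier2 2.
Tutoring/tier1 (25): +50 — 250 left.
Tutoring tier2 at 23: fill all 30 — 220 left.
Coat Drive/tier1 (18): +90 — 130 left.
Park Build/tier1 (17): +100 — 30 left.
Coat Drive/tier2: +30 of 50 at 16; pool empty.
Total = 25×50 + 23×30 + 18×90 + 17×100 + 16×30 = 5740.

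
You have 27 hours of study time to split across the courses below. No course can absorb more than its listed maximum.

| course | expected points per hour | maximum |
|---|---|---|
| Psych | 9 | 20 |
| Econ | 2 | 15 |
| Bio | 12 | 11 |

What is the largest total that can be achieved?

276

Highest expected points per hour first: Bio 12 > Psych 9 > Econ 2.
Bio takes 11 to reach its cap of 11 — 16 left.
Only 16 left; Psych takes them to reach 16.
Total = 9×16 + 12×11 = 276.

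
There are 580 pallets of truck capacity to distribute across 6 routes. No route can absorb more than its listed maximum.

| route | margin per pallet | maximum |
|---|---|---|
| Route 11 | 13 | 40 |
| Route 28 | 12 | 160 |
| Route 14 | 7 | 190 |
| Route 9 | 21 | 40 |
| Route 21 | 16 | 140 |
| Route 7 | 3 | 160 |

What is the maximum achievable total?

6880

Highest margin per pallet first: Route 9 21 > Route 21 16 > Route 11 13 > Route 28 12 > Route 14 7 > Route 7 3.
Route 9: +40 to 40 (cap) ; 540 left.
Route 21: +140 to 140 (cap) ; 400 left.
Give Route 11 40 to hit its cap of 40 ; 360 left.
Route 28 takes 160 to reach its cap of 160 ; 200 left.
Route 14: +190 to 190 (cap) ; 10 left.
Route 7: +10 (room for 160) → 10. Pool exhausted.
Total = 13×40 + 12×160 + 7×190 + 21×40 + 16×140 + 3×10 = 6880.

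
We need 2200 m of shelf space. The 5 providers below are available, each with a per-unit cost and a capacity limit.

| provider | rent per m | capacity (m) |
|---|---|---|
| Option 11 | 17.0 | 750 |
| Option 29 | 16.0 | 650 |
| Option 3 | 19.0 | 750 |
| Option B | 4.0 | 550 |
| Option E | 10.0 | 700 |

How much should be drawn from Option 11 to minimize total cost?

Use providers in increasing cost order.
Take 550 from Option B at 4.0 ; need 1650 more.
Option E at 10.0: take all 700 m ; 950 still needed.
Option 29 (16.0): use full 650 ; 300 m to go.
Option 11 (17.0): take the remaining 300 ; done.
Option 3: unused.

300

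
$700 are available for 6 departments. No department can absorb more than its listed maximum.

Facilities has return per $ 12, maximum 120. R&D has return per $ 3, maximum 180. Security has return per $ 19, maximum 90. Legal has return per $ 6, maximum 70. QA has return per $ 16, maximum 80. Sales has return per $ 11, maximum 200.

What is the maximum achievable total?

7470

Order the departments by return per $: Security 19 > QA 16 > Facilities 12 > Sales 11 > Legal 6 > R&D 3.
Security: +90 to 90 (cap) → 610 left.
QA takes 80 to reach its cap of 80 → 530 left.
Give Facilities 120 to hit its cap of 120 → 410 left.
Give Sales 200 to hit its cap of 200 → 210 left.
Legal: +70 to 70 (cap) → 140 left.
R&D has room for 180 but only 140 remain, so it gets 140.
Total = 12×120 + 3×140 + 19×90 + 6×70 + 16×80 + 11×200 = 7470.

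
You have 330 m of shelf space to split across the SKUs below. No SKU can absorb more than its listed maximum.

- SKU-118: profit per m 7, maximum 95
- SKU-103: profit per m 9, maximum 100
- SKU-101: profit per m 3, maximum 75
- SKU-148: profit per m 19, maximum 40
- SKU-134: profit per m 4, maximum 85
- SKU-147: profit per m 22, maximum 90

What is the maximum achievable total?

Order the SKUs by profit per m: SKU-147 22 > SKU-148 19 > SKU-103 9 > SKU-118 7 > SKU-134 4 > SKU-101 3.
SKU-147 takes 90 to reach its cap of 90 → 240 left.
SKU-148: +40 to 40 (cap) → 200 left.
SKU-103: +100 to 100 (cap) → 100 left.
SKU-118 takes 95 to reach its cap of 95 → 5 left.
Only 5 left; SKU-134 takes them to reach 5.
Total = 7×95 + 9×100 + 19×40 + 4×5 + 22×90 = 4325.

4325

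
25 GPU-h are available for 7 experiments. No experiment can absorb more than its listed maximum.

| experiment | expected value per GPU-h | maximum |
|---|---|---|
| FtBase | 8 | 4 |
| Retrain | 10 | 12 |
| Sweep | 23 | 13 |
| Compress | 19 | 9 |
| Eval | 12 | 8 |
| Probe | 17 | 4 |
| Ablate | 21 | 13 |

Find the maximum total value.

551

Rank by expected value per GPU-h: Sweep 23 > Ablate 21 > Compress 19 > Probe 17 > Eval 12 > Retrain 10 > FtBase 8.
Give Sweep 13 to hit its cap of 13 → 12 left.
Ablate: +12 (room for 13) → 12. Pool exhausted.
Total = 23×13 + 21×12 = 551.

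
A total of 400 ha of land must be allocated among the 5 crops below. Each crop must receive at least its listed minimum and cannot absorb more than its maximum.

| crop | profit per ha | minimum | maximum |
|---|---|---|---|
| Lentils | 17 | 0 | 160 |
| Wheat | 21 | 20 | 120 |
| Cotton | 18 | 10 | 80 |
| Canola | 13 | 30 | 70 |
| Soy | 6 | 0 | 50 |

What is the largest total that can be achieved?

Meeting every minimum uses 0+20+10+30+0 = 60 ha, leaving 340.
Order the crops by profit per ha: Wheat 21 > Cotton 18 > Lentils 17 > Canola 13 > Soy 6.
Wheat takes 100 more to reach its cap of 120 → 240 left.
Cotton takes 70 more to reach its cap of 80 → 170 left.
Lentils: +160 to 160 (cap) → 10 left.
Canola has room for 40 more but only 10 remain, so it gets 40.
Total = 17×160 + 21×120 + 18×80 + 13×40 = 7200.

7200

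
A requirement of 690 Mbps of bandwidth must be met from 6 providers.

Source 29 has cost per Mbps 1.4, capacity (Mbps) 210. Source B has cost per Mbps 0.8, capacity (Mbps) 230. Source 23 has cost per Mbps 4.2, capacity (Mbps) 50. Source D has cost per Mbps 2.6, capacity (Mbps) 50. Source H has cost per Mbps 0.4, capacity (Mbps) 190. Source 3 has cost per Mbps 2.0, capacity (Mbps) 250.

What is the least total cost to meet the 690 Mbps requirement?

Use providers in increasing cost order.
Source H at 0.4: take all 190 Mbps → 500 still needed.
Source B at 0.8: take all 230 Mbps → 270 still needed.
Source 29 (1.4): use full 210 → 60 Mbps to go.
Take 60 from Source 3 at 2.0 to finish.
Source D, Source 23: unused.
Cost = 190×0.4 + 230×0.8 + 210×1.4 + 60×2.0 = 674.

674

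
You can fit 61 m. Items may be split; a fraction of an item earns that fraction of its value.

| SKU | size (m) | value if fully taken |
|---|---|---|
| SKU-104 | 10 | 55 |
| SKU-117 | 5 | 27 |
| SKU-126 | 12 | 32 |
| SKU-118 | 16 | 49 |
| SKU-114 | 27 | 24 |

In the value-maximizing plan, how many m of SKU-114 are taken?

18

Rank by value-to-size ratio: SKU-104 55/10≈5.5, SKU-117 27/5≈5.4, SKU-118 49/16≈3.06, SKU-126 32/12≈2.67, SKU-114 24/27≈0.889.
Take all of SKU-104 (10 m, value 55) → 51 m left.
Take all of SKU-117 (5 m, value 27) → 46 m left.
Take all of SKU-118 (16 m, value 49) → 30 m left.
All 12 m of SKU-126 fit (value 32) → 18 remain.
Only 18 m remain; take 18/27 of SKU-114 for value 24×18/27 = 16.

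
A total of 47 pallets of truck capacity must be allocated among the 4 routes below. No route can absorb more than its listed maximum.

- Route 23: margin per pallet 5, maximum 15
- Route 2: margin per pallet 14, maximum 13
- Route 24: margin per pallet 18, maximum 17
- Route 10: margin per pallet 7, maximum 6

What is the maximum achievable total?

Order the routes by margin per pallet: Route 24 18 > Route 2 14 > Route 10 7 > Route 23 5.
Route 24 takes 17 to reach its cap of 17 ; 30 left.
Give Route 2 13 to hit its cap of 13 ; 17 left.
Give Route 10 6 to hit its cap of 6 ; 11 left.
Route 23 has room for 15 but only 11 remain, so it gets 11.
Total = 5×11 + 14×13 + 18×17 + 7×6 = 585.

585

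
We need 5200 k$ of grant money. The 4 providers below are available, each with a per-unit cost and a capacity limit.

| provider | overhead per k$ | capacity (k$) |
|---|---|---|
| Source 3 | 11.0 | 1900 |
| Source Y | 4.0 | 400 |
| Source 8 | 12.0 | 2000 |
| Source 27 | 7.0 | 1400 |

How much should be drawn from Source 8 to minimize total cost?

Fill from the cheapest provider first.
Take 400 from Source Y at 4.0 — need 4800 more.
Source 27 (7.0): use full 1400 — 3400 k$ to go.
Source 3 at 11.0: take all 1900 k$ — 1500 still needed.
Source 8 at 12.0: take 1500 of its 2000 — requirement met.

1500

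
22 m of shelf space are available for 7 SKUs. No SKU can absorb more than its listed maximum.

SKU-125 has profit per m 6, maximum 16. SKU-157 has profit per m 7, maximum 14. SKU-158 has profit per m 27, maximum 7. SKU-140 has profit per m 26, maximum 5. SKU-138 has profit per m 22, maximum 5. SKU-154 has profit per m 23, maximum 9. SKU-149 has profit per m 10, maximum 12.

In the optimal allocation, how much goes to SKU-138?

Rank by profit per m: SKU-158 27 > SKU-140 26 > SKU-154 23 > SKU-138 22 > SKU-149 10 > SKU-157 7 > SKU-125 6.
SKU-158 takes 7 to reach its cap of 7 — 15 left.
SKU-140: +5 to 5 (cap) — 10 left.
Give SKU-154 9 to hit its cap of 9 — 1 left.
SKU-138: +1 (room for 5) → 1. Pool exhausted.

1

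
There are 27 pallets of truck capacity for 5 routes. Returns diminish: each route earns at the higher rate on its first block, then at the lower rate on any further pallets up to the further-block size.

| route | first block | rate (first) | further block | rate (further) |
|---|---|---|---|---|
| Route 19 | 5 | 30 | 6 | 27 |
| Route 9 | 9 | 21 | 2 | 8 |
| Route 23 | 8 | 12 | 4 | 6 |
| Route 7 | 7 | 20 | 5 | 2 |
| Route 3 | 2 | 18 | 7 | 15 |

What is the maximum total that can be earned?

641

Rank every tier by rate: Route 19/T1 30 > Route 19/T2 27 > Route 9/T1 21 > Route 7/T1 20 > Route 3/T1 18 > Route 3/T2 15 > Route 23/T1 12 > Route 9/T2 8 > Route 23/T2 6 > Route 7/T2 2.
Fill Route 19 T1 block (5 at 30) ; 22 left.
Route 19/T2 (27): +6 ; 16 left.
Fill Route 9 T1 block (9 at 21) ; 7 left.
Route 7 T1 at 20: fill all 7 ; 0 left.
Total = 30×5 + 27×6 + 21×9 + 20×7 = 641.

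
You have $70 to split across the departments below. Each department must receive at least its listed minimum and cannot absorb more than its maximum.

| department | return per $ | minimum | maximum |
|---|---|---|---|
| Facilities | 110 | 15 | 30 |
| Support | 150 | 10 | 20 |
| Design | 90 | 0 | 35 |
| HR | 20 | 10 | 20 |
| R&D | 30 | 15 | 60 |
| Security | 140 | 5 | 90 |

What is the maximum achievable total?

6700

Meeting every minimum uses 15+10+0+10+15+5 = 55 $, leaving 15.
Rank by return per $: Support 150 > Security 140 > Facilities 110 > Design 90 > R&D 30 > HR 20.
Support takes 10 more to reach its cap of 20 ; 5 left.
Only 5 left; Security takes them to reach 10.
Total = 110×15 + 150×20 + 20×10 + 30×15 + 140×10 = 6700.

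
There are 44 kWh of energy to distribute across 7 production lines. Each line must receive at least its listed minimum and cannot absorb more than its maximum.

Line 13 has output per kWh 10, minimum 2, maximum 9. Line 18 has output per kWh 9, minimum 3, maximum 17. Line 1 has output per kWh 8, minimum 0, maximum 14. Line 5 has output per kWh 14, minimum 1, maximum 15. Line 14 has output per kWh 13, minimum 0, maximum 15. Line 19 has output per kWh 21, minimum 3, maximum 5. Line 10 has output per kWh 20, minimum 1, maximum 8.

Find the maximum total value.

665

Meeting every minimum uses 2+3+0+1+0+3+1 = 10 kWh, leaving 34.
Order the production lines by output per kWh: Line 19 21 > Line 10 20 > Line 5 14 > Line 14 13 > Line 13 10 > Line 18 9 > Line 1 8.
Line 19 takes 2 more to reach its cap of 5 — 32 left.
Line 10 takes 7 more to reach its cap of 8 — 25 left.
Give Line 5 14 more to hit its cap of 15 — 11 left.
Only 11 left; Line 14 takes them to reach 11.
Total = 10×2 + 9×3 + 14×15 + 13×11 + 21×5 + 20×8 = 665.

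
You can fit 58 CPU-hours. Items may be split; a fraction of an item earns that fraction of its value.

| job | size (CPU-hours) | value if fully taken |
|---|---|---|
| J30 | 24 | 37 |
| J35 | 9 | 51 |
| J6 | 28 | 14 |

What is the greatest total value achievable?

Best value per unit of size first: J35 51/9≈5.67, J30 37/24≈1.54, J6 14/28≈0.5.
Take all of J35 (9 CPU-hours, value 51) → 49 CPU-hours left.
Take all of J30 (24 CPU-hours, value 37) → 25 CPU-hours left.
Only 25 CPU-hours remain; take 25/28 of J6 for value 14×25/28 = 12.5.
Total value = 100.5.

100.5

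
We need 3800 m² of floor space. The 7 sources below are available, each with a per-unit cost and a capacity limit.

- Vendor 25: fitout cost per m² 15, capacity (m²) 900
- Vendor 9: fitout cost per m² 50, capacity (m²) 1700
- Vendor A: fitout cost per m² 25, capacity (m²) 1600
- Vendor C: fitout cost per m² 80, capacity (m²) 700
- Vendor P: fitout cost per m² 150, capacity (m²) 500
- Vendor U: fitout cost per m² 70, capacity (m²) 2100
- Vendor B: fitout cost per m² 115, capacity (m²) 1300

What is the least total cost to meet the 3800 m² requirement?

Fill from the cheapest source first.
Vendor 25 (15): use full 900 → 2900 m² to go.
Take 1600 from Vendor A at 25 → need 1300 more.
Take 1300 from Vendor 9 at 50 to finish.
Vendor U, Vendor C, Vendor B, Vendor P: unused.
Cost = 900×15 + 1600×25 + 1300×50 = 118500.

118500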